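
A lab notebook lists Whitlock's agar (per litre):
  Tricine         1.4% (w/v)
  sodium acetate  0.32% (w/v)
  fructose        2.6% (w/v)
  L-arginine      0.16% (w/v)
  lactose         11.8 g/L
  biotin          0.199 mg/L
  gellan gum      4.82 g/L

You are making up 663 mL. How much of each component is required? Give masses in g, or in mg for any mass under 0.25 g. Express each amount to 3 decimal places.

Tricine 9.282 g; sodium acetate 2.122 g; fructose 17.238 g; L-arginine 1.061 g; lactose 7.823 g; biotin 0.132 mg; gellan gum 3.196 g

Working volume: 663 mL = 0.663 L.
Tricine: 1.4 g per 100 mL × 663 mL ÷ 100 = 9.282 g
sodium acetate: 0.32 g per 100 mL × 663 mL ÷ 100 = 2.122 g
fructose: 2.6 g per 100 mL × 663 mL ÷ 100 = 17.238 g
L-arginine: 0.16% w/v = 1.6 g/L → 1.6 × 0.663 L = 1.061 g
lactose: 11.8 g/L × 0.663 L = 7.823 g
biotin: 0.199 mg/L × 0.663 L = 0.132 mg
gellan gum: 4.82 g/L × 0.663 L = 3.196 g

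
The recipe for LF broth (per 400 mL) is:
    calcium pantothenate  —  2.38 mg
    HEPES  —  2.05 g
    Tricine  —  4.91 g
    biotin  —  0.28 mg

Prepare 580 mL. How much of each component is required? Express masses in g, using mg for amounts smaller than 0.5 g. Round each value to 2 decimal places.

Ratio of target to recipe volume: 580 / 400 = 1.45.
calcium pantothenate: 2.38 mg × (580 mL / 400 mL) = 3.45 mg
HEPES: 2.05 g × (580 mL / 400 mL) = 2.97 g
Tricine: 4.91 g × (580 mL / 400 mL) = 7.12 g
biotin: 0.28 mg × (580 mL / 400 mL) = 0.41 mg

calcium pantothenate 3.45 mg; HEPES 2.97 g; Tricine 7.12 g; biotin 0.41 mg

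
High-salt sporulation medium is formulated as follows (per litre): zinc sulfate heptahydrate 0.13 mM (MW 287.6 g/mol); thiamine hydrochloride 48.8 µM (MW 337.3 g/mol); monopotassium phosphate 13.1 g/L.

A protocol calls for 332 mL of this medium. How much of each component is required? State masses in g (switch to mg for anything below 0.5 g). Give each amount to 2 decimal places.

zinc sulfate heptahydrate 12.41 mg; thiamine hydrochloride 5.46 mg; monopotassium phosphate 4.35 g

Working volume: 332 mL = 0.332 L.
zinc sulfate heptahydrate: 0.13 mmol/L × 287.6 mg/mmol × 0.332 L = 12.41 mg
thiamine hydrochloride: 48.8 µmol/L × 337.3 g/mol × 0.332 L ÷ 1000 = 5.46 mg
monopotassium phosphate: 13.1 g/L × 0.332 L = 4.35 g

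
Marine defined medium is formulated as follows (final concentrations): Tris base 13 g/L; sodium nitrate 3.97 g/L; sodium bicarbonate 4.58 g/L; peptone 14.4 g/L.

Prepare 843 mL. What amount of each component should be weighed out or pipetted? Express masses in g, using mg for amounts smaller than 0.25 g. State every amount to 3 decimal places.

Working volume: 843 mL = 0.843 L.
Tris base: 13 g/L × 0.843 L = 10.959 g
sodium nitrate: 3.97 g/L × 0.843 L = 3.347 g
sodium bicarbonate: 4.58 g/L × 0.843 L = 3.861 g
peptone: 14.4 g/L × 0.843 L = 12.139 g

Tris base 10.959 g; sodium nitrate 3.347 g; sodium bicarbonate 3.861 g; peptone 12.139 g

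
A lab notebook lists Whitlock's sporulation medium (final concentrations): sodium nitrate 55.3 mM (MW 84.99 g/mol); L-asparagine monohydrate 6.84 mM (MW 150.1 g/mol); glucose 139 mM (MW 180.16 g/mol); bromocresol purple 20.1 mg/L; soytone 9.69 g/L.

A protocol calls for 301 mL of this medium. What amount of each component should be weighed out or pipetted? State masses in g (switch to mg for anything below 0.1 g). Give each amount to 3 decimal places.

Working volume: 301 mL = 0.301 L.
sodium nitrate: 55.3 mmol/L × 84.99 g/mol × 0.301 L ÷ 1000 = 1.415 g
L-asparagine monohydrate: 6.84 mmol/L × 150.1 g/mol × 0.301 L ÷ 1000 = 0.309 g
glucose: 139 mmol/L × 180.16 g/mol × 0.301 L ÷ 1000 = 7.538 g
bromocresol purple: 20.1 mg/L × 0.301 L = 6.050 mg
soytone: 9.69 g/L × 0.301 L = 2.917 g

sodium nitrate 1.415 g; L-asparagine monohydrate 0.309 g; glucose 7.538 g; bromocresol purple 6.050 mg; soytone 2.917 g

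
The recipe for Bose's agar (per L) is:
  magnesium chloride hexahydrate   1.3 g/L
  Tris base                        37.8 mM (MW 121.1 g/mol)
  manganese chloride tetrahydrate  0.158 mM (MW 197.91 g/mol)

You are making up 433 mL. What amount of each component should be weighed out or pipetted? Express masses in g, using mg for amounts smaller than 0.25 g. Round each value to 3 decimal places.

Working volume: 433 mL = 0.433 L.
magnesium chloride hexahydrate: 1.3 g/L × 0.433 L = 0.563 g
Tris base: 37.8 mmol/L × 121.1 g/mol × 0.433 L ÷ 1000 = 1.982 g
manganese chloride tetrahydrate: 0.158 mmol/L × 197.91 mg/mmol × 0.433 L = 13.540 mg

magnesium chloride hexahydrate 0.563 g; Tris base 1.982 g; manganese chloride tetrahydrate 13.540 mg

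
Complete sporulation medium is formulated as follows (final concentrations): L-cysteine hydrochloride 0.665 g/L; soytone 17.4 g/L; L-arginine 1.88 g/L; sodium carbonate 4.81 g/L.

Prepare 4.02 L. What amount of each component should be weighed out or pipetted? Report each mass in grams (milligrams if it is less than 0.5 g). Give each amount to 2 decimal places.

Scale factor relative to 1 L: 4.02.
L-cysteine hydrochloride: 0.665 g/L × 4.02 L = 2.67 g
soytone: 17.4 g/L × 4.02 L = 69.95 g
L-arginine: 1.88 g/L × 4.02 L = 7.56 g
sodium carbonate: 4.81 g/L × 4.02 L = 19.34 g

L-cysteine hydrochloride 2.67 g; soytone 69.95 g; L-arginine 7.56 g; sodium carbonate 19.34 g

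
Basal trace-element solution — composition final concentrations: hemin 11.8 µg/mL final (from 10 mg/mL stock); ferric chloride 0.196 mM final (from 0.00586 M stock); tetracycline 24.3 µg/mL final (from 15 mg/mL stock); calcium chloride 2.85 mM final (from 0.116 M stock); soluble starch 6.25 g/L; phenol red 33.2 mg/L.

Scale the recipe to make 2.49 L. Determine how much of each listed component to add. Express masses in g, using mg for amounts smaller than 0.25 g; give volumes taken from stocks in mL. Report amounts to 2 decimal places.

hemin 2.94 mL; ferric chloride 83.28 mL; tetracycline 4.03 mL; calcium chloride 61.18 mL; soluble starch 15.56 g; phenol red 82.67 mg

Working volume: 2.49 L.
hemin: dilute stock: 11.8 µg/mL × 2490 mL ÷ 10000 µg/mL = 2.94 mL
ferric chloride: C1V1 = C2V2 → 0.196 mM × 2490 mL ÷ 5.86 mM = 83.28 mL
tetracycline: dilute stock: 24.3 µg/mL × 2490 mL ÷ 15000 µg/mL = 4.03 mL
calcium chloride: dilute stock: 2.85 mM × 2490 mL ÷ 116 mM = 61.18 mL
soluble starch: 6.25 g/L × 2.49 L = 15.56 g
phenol red: 33.2 mg/L × 2.49 L = 82.67 mg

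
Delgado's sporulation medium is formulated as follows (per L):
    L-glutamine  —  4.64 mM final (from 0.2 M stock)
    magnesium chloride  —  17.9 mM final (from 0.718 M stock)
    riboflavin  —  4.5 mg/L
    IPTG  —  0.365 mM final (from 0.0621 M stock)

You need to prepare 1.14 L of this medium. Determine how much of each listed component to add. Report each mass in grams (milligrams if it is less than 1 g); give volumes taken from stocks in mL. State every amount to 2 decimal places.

Scale factor relative to 1 L: 1.14.
L-glutamine: C1V1 = C2V2 → 4.64 mM × 1140 mL ÷ 200 mM = 26.45 mL
magnesium chloride: dilute stock: 17.9 mM × 1140 mL ÷ 718 mM = 28.42 mL
riboflavin: 4.5 mg/L × 1.14 L = 5.13 mg
IPTG: dilute stock: 0.365 mM × 1140 mL ÷ 62.1 mM = 6.70 mL

L-glutamine 26.45 mL; magnesium chloride 28.42 mL; riboflavin 5.13 mg; IPTG 6.70 mL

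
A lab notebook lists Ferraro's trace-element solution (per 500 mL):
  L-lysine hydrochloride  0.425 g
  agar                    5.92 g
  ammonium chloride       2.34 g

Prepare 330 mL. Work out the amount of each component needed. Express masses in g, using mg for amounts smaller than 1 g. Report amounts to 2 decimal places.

L-lysine hydrochloride 280.50 mg; agar 3.91 g; ammonium chloride 1.54 g

Scale factor = 330 mL / 500 mL = 0.66.
L-lysine hydrochloride: 0.425 g × (330 mL / 500 mL) = 0.2805 g = 280.50 mg
agar: 5.92 g × (330 mL / 500 mL) = 3.91 g
ammonium chloride: 2.34 g × (330 mL / 500 mL) = 1.54 g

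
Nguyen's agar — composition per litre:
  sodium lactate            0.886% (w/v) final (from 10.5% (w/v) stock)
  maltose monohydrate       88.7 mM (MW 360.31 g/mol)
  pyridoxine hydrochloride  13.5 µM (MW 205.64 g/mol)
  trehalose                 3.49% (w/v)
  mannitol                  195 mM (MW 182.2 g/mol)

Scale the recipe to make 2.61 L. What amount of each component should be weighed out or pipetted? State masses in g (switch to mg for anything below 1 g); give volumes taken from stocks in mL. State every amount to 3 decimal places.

Working volume: 2.61 L.
sodium lactate: dilute stock: 0.886% ÷ 10.5% × 2610 mL = 220.234 mL
maltose monohydrate: 88.7 mmol/L × 360.31 g/mol × 2.61 L ÷ 1000 = 83.414 g
pyridoxine hydrochloride: 13.5 µmol/L × 205.64 g/mol × 2.61 L ÷ 1000 = 7.246 mg
trehalose: 3.49% w/v = 34.9 g/L → 34.9 × 2.61 L = 91.089 g
mannitol: 195 mmol/L × 182.2 g/mol × 2.61 L ÷ 1000 = 92.731 g

sodium lactate 220.234 mL; maltose monohydrate 83.414 g; pyridoxine hydrochloride 7.246 mg; trehalose 91.089 g; mannitol 92.731 g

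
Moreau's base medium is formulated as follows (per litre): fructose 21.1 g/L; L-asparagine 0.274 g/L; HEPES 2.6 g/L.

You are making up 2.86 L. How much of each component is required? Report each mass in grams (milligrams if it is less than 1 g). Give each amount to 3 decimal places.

fructose 60.346 g; L-asparagine 783.640 mg; HEPES 7.436 g

Scale factor relative to 1 L: 2.86.
fructose: 21.1 g/L × 2.86 L = 60.346 g
L-asparagine: 0.274 g/L × 2.86 L = 0.78364 g = 783.640 mg
HEPES: 2.6 g/L × 2.86 L = 7.436 g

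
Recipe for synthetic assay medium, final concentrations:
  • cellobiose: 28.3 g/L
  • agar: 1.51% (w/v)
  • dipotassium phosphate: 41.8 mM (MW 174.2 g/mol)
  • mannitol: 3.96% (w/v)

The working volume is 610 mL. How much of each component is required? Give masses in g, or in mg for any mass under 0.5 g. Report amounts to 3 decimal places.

cellobiose 17.263 g; agar 9.211 g; dipotassium phosphate 4.442 g; mannitol 24.156 g

Scale factor relative to 1 L: 0.61.
cellobiose: 28.3 g/L × 0.61 L = 17.263 g
agar: 1.51 g per 100 mL × 610 mL ÷ 100 = 9.211 g
dipotassium phosphate: 41.8 mmol/L × 174.2 g/mol × 0.61 L ÷ 1000 = 4.442 g
mannitol: 3.96% w/v = 39.6 g/L → 39.6 × 0.61 L = 24.156 g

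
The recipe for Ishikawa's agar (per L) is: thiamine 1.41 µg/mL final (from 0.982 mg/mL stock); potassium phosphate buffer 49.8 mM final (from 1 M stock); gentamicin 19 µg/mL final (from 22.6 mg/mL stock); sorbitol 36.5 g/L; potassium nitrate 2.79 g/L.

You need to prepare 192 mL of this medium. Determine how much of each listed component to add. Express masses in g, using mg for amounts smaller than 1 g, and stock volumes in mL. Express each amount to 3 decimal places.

thiamine 0.276 mL; potassium phosphate buffer 9.562 mL; gentamicin 0.161 mL; sorbitol 7.008 g; potassium nitrate 535.680 mg

Working volume: 192 mL = 0.192 L.
thiamine: C1V1 = C2V2 → 1.41 µg/mL × 192 mL ÷ 982 µg/mL = 0.276 mL
potassium phosphate buffer: dilute stock: 49.8 mM × 192 mL ÷ 1000 mM = 9.562 mL
gentamicin: dilute stock: 19 µg/mL × 192 mL ÷ 22600 µg/mL = 0.161 mL
sorbitol: 36.5 g/L × 0.192 L = 7.008 g
potassium nitrate: 2.79 g/L × 0.192 L = 0.53568 g = 535.680 mg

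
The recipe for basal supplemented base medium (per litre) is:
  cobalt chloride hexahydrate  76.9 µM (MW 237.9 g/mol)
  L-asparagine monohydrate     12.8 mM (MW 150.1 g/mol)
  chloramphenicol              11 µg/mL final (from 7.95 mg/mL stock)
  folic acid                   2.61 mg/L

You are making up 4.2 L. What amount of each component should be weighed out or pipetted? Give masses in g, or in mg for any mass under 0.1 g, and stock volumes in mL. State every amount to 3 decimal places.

Working volume: 4.2 L.
cobalt chloride hexahydrate: 76.9 µmol/L × 237.9 g/mol × 4.2 L ÷ 1000 = 76.837 mg
L-asparagine monohydrate: 12.8 mmol/L × 150.1 g/mol × 4.2 L ÷ 1000 = 8.069 g
chloramphenicol: C1V1 = C2V2 → 11 µg/mL × 4200 mL ÷ 7950 µg/mL = 5.811 mL
folic acid: 2.61 mg/L × 4.2 L = 10.962 mg

cobalt chloride hexahydrate 76.837 mg; L-asparagine monohydrate 8.069 g; chloramphenicol 5.811 mL; folic acid 10.962 mg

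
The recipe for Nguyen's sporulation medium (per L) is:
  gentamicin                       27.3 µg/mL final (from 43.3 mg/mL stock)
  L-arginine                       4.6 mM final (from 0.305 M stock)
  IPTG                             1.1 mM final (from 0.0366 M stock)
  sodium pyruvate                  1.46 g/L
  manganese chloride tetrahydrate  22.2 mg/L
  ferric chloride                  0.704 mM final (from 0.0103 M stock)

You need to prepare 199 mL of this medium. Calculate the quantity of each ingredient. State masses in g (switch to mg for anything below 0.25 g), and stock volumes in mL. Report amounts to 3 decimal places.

Target volume = 199 mL = 0.199 L.
gentamicin: V = C2·V2/C1 = 27.3 µg/mL × 199 mL ÷ 43300 µg/mL = 0.125 mL
L-arginine: C1V1 = C2V2 → 4.6 mM × 199 mL ÷ 305 mM = 3.001 mL
IPTG: V = C2·V2/C1 = 1.1 mM × 199 mL ÷ 36.6 mM = 5.981 mL
sodium pyruvate: 1.46 g/L × 0.199 L = 0.291 g
manganese chloride tetrahydrate: 22.2 mg/L × 0.199 L = 4.418 mg
ferric chloride: dilute stock: 0.704 mM × 199 mL ÷ 10.3 mM = 13.602 mL

gentamicin 0.125 mL; L-arginine 3.001 mL; IPTG 5.981 mL; sodium pyruvate 0.291 g; manganese chloride tetrahydrate 4.418 mg; ferric chloride 13.602 mL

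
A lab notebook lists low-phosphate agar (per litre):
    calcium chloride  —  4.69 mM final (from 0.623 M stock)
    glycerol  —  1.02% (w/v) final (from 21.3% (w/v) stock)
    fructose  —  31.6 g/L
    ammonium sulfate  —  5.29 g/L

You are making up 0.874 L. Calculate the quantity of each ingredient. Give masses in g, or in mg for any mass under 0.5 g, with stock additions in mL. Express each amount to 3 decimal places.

Scale factor relative to 1 L: 0.874.
calcium chloride: dilute stock: 4.69 mM × 874 mL ÷ 623 mM = 6.580 mL
glycerol: dilute stock: 1.02% ÷ 21.3% × 874 mL = 41.854 mL
fructose: 31.6 g/L × 0.874 L = 27.618 g
ammonium sulfate: 5.29 g/L × 0.874 L = 4.623 g

calcium chloride 6.580 mL; glycerol 41.854 mL; fructose 27.618 g; ammonium sulfate 4.623 g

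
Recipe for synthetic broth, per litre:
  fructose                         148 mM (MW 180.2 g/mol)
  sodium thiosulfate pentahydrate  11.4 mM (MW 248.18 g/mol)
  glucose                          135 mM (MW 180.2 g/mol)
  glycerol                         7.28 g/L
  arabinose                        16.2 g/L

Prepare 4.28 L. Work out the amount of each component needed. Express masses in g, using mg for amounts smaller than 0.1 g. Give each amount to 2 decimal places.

fructose 114.15 g; sodium thiosulfate pentahydrate 12.11 g; glucose 104.12 g; glycerol 31.16 g; arabinose 69.34 g

Working volume: 4.28 L.
fructose: 148 mmol/L × 180.2 g/mol × 4.28 L ÷ 1000 = 114.15 g
sodium thiosulfate pentahydrate: 11.4 mmol/L × 248.18 g/mol × 4.28 L ÷ 1000 = 12.11 g
glucose: 135 mmol/L × 180.2 g/mol × 4.28 L ÷ 1000 = 104.12 g
glycerol: 7.28 g/L × 4.28 L = 31.16 g
arabinose: 16.2 g/L × 4.28 L = 69.34 g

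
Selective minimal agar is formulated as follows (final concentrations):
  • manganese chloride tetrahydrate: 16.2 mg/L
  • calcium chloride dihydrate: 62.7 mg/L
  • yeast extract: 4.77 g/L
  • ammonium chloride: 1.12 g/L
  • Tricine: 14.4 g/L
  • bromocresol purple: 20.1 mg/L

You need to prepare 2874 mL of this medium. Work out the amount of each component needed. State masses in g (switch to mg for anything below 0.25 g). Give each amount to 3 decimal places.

manganese chloride tetrahydrate 46.559 mg; calcium chloride dihydrate 180.200 mg; yeast extract 13.709 g; ammonium chloride 3.219 g; Tricine 41.386 g; bromocresol purple 57.767 mg

Scale factor relative to 1 L: 2.874.
manganese chloride tetrahydrate: 16.2 mg/L × 2.874 L = 46.559 mg
calcium chloride dihydrate: 62.7 mg/L × 2.874 L = 180.200 mg
yeast extract: 4.77 g/L × 2.874 L = 13.709 g
ammonium chloride: 1.12 g/L × 2.874 L = 3.219 g
Tricine: 14.4 g/L × 2.874 L = 41.386 g
bromocresol purple: 20.1 mg/L × 2.874 L = 57.767 mg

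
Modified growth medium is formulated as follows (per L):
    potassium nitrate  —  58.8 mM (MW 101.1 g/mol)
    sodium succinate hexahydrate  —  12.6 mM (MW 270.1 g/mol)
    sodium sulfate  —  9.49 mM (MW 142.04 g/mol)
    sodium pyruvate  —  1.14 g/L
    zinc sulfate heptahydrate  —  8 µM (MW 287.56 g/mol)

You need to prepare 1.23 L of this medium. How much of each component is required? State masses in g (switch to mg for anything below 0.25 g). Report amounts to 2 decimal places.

potassium nitrate 7.31 g; sodium succinate hexahydrate 4.19 g; sodium sulfate 1.66 g; sodium pyruvate 1.40 g; zinc sulfate heptahydrate 2.83 mg

Working volume: 1.23 L.
potassium nitrate: 58.8 mmol/L × 101.1 g/mol × 1.23 L ÷ 1000 = 7.31 g
sodium succinate hexahydrate: 12.6 mmol/L × 270.1 g/mol × 1.23 L ÷ 1000 = 4.19 g
sodium sulfate: 9.49 mmol/L × 142.04 g/mol × 1.23 L ÷ 1000 = 1.66 g
sodium pyruvate: 1.14 g/L × 1.23 L = 1.40 g
zinc sulfate heptahydrate: 8 µmol/L × 287.56 g/mol × 1.23 L ÷ 1000 = 2.83 mg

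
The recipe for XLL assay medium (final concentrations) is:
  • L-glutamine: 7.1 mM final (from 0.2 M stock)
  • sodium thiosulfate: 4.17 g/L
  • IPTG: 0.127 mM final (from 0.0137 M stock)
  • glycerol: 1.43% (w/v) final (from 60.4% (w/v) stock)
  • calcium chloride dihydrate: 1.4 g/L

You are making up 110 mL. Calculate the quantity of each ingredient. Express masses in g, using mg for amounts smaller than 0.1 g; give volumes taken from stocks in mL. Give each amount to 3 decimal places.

Working volume: 110 mL = 0.11 L.
L-glutamine: dilute stock: 7.1 mM × 110 mL ÷ 200 mM = 3.905 mL
sodium thiosulfate: 4.17 g/L × 0.11 L = 0.459 g
IPTG: dilute stock: 0.127 mM × 110 mL ÷ 13.7 mM = 1.020 mL
glycerol: V = C2·V2/C1 = 1.43% ÷ 60.4% × 110 mL = 2.604 mL
calcium chloride dihydrate: 1.4 g/L × 0.11 L = 0.154 g

L-glutamine 3.905 mL; sodium thiosulfate 0.459 g; IPTG 1.020 mL; glycerol 2.604 mL; calcium chloride dihydrate 0.154 g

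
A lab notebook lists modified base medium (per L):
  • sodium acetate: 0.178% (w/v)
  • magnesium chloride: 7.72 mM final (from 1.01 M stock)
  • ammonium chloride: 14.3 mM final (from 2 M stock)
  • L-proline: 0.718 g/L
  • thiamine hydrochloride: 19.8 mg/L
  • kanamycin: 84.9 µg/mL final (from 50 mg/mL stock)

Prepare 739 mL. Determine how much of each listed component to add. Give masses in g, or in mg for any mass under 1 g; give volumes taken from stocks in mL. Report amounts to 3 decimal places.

sodium acetate 1.315 g; magnesium chloride 5.649 mL; ammonium chloride 5.284 mL; L-proline 530.602 mg; thiamine hydrochloride 14.632 mg; kanamycin 1.255 mL

Scale factor relative to 1 L: 0.739.
sodium acetate: 0.178% w/v = 1.78 g/L → 1.78 × 0.739 L = 1.315 g
magnesium chloride: dilute stock: 7.72 mM × 739 mL ÷ 1010 mM = 5.649 mL
ammonium chloride: dilute stock: 14.3 mM × 739 mL ÷ 2000 mM = 5.284 mL
L-proline: 0.718 g/L × 0.739 L = 0.530602 g = 530.602 mg
thiamine hydrochloride: 19.8 mg/L × 0.739 L = 14.632 mg
kanamycin: V = C2·V2/C1 = 84.9 µg/mL × 739 mL ÷ 50000 µg/mL = 1.255 mL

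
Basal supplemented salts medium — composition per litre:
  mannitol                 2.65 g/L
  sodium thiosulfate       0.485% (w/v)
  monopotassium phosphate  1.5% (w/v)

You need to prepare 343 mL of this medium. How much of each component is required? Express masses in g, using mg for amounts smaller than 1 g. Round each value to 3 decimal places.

mannitol 908.950 mg; sodium thiosulfate 1.664 g; monopotassium phosphate 5.145 g

Target volume = 343 mL = 0.343 L.
mannitol: 2.65 g/L × 0.343 L = 0.90895 g = 908.950 mg
sodium thiosulfate: 0.485 g per 100 mL × 343 mL ÷ 100 = 1.664 g
monopotassium phosphate: 1.5% w/v = 15 g/L → 15 × 0.343 L = 5.145 g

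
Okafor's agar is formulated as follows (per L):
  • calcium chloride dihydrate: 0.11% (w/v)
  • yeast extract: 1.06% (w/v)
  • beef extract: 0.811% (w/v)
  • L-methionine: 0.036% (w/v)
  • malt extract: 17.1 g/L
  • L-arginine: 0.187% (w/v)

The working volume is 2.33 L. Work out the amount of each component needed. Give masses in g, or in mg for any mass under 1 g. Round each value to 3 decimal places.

calcium chloride dihydrate 2.563 g; yeast extract 24.698 g; beef extract 18.896 g; L-methionine 838.800 mg; malt extract 39.843 g; L-arginine 4.357 g

Working volume: 2.33 L.
calcium chloride dihydrate: 0.11 g per 100 mL × 2330 mL ÷ 100 = 2.563 g
yeast extract: 1.06 g per 100 mL × 2330 mL ÷ 100 = 24.698 g
beef extract: 0.811% w/v = 8.11 g/L → 8.11 × 2.33 L = 18.896 g
L-methionine: 0.036% w/v = 0.36 g/L → 0.36 × 2.33 L = 0.8388 g = 838.800 mg
malt extract: 17.1 g/L × 2.33 L = 39.843 g
L-arginine: 0.187 g per 100 mL × 2330 mL ÷ 100 = 4.357 g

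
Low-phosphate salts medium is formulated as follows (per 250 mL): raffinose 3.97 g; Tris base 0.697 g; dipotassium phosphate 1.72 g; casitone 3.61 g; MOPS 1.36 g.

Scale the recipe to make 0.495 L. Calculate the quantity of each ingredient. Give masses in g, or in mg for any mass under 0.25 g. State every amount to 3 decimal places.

Ratio of target to recipe volume: 495 / 250 = 1.98.
raffinose: 3.97 g × (495 mL / 250 mL) = 7.861 g
Tris base: 0.697 g × (495 mL / 250 mL) = 1.380 g
dipotassium phosphate: 1.72 g × (495 mL / 250 mL) = 3.406 g
casitone: 3.61 g × (495 mL / 250 mL) = 7.148 g
MOPS: 1.36 g × (495 mL / 250 mL) = 2.693 g

raffinose 7.861 g; Tris base 1.380 g; dipotassium phosphate 3.406 g; casitone 7.148 g; MOPS 2.693 g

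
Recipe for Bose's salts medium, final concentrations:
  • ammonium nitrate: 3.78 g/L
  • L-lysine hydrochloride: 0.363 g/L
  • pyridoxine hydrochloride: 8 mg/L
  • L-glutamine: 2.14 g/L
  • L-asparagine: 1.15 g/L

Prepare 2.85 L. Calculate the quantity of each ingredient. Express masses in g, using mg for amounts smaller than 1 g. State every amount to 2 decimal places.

Scale factor relative to 1 L: 2.85.
ammonium nitrate: 3.78 g/L × 2.85 L = 10.77 g
L-lysine hydrochloride: 0.363 g/L × 2.85 L = 1.03 g
pyridoxine hydrochloride: 8 mg/L × 2.85 L = 22.80 mg
L-glutamine: 2.14 g/L × 2.85 L = 6.10 g
L-asparagine: 1.15 g/L × 2.85 L = 3.28 g

ammonium nitrate 10.77 g; L-lysine hydrochloride 1.03 g; pyridoxine hydrochloride 22.80 mg; L-glutamine 6.10 g; L-asparagine 3.28 g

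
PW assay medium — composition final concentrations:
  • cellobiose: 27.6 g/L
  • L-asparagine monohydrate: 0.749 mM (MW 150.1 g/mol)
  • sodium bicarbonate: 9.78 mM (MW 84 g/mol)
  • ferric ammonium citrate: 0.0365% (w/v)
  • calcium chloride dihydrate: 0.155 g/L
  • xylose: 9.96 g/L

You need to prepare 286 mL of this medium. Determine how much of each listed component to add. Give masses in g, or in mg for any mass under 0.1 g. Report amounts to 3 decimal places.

Working volume: 286 mL = 0.286 L.
cellobiose: 27.6 g/L × 0.286 L = 7.894 g
L-asparagine monohydrate: 0.749 mmol/L × 150.1 mg/mmol × 0.286 L = 32.154 mg
sodium bicarbonate: 9.78 mmol/L × 84 g/mol × 0.286 L ÷ 1000 = 0.235 g
ferric ammonium citrate: 0.0365 g per 100 mL × 286 mL ÷ 100 = 0.104 g
calcium chloride dihydrate: 0.155 g/L × 0.286 L = 0.04433 g = 44.330 mg
xylose: 9.96 g/L × 0.286 L = 2.849 g

cellobiose 7.894 g; L-asparagine monohydrate 32.154 mg; sodium bicarbonate 0.235 g; ferric ammonium citrate 0.104 g; calcium chloride dihydrate 44.330 mg; xylose 2.849 g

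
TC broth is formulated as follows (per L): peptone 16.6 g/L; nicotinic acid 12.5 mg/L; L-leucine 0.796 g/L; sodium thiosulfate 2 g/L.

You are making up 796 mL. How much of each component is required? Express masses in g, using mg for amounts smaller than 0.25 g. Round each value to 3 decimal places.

peptone 13.214 g; nicotinic acid 9.950 mg; L-leucine 0.634 g; sodium thiosulfate 1.592 g

Target volume = 796 mL = 0.796 L.
peptone: 16.6 g/L × 0.796 L = 13.214 g
nicotinic acid: 12.5 mg/L × 0.796 L = 9.950 mg
L-leucine: 0.796 g/L × 0.796 L = 0.634 g
sodium thiosulfate: 2 g/L × 0.796 L = 1.592 g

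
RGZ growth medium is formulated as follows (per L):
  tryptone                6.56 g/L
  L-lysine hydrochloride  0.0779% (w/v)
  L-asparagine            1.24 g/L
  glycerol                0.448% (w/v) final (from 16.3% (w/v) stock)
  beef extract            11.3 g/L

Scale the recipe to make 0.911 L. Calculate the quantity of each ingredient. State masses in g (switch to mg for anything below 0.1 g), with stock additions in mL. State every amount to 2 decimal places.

Scale factor relative to 1 L: 0.911.
tryptone: 6.56 g/L × 0.911 L = 5.98 g
L-lysine hydrochloride: 0.0779 g per 100 mL × 911 mL ÷ 100 = 0.71 g
L-asparagine: 1.24 g/L × 0.911 L = 1.13 g
glycerol: C1V1 = C2V2 → 0.448% ÷ 16.3% × 911 mL = 25.04 mL
beef extract: 11.3 g/L × 0.911 L = 10.29 g

tryptone 5.98 g; L-lysine hydrochloride 0.71 g; L-asparagine 1.13 g; glycerol 25.04 mL; beef extract 10.29 g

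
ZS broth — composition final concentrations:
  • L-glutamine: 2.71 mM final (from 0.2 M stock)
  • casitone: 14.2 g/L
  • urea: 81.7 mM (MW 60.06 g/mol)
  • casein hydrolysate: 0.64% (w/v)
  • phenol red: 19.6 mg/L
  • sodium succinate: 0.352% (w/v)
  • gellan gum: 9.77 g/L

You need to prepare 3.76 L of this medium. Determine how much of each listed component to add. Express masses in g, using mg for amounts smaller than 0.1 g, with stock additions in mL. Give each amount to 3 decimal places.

L-glutamine 50.948 mL; casitone 53.392 g; urea 18.450 g; casein hydrolysate 24.064 g; phenol red 73.696 mg; sodium succinate 13.235 g; gellan gum 36.735 g

Working volume: 3.76 L.
L-glutamine: V = C2·V2/C1 = 2.71 mM × 3760 mL ÷ 200 mM = 50.948 mL
casitone: 14.2 g/L × 3.76 L = 53.392 g
urea: 81.7 mmol/L × 60.06 g/mol × 3.76 L ÷ 1000 = 18.450 g
casein hydrolysate: 0.64% w/v = 6.4 g/L → 6.4 × 3.76 L = 24.064 g
phenol red: 19.6 mg/L × 3.76 L = 73.696 mg
sodium succinate: 0.352% w/v = 3.52 g/L → 3.52 × 3.76 L = 13.235 g
gellan gum: 9.77 g/L × 3.76 L = 36.735 g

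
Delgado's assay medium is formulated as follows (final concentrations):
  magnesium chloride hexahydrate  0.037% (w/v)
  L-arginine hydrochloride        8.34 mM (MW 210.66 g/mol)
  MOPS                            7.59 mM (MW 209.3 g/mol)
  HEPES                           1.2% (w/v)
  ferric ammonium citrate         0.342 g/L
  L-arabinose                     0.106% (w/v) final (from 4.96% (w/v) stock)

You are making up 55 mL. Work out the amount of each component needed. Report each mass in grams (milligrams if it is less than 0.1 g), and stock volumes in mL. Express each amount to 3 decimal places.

magnesium chloride hexahydrate 20.350 mg; L-arginine hydrochloride 96.630 mg; MOPS 87.372 mg; HEPES 0.660 g; ferric ammonium citrate 18.810 mg; L-arabinose 1.175 mL

Scale factor relative to 1 L: 0.055.
magnesium chloride hexahydrate: 0.037% w/v = 0.37 g/L → 0.37 × 0.055 L = 0.02035 g = 20.350 mg
L-arginine hydrochloride: 8.34 mmol/L × 210.66 mg/mmol × 0.055 L = 96.630 mg
MOPS: 7.59 mmol/L × 209.3 mg/mmol × 0.055 L = 87.372 mg
HEPES: 1.2 g per 100 mL × 55 mL ÷ 100 = 0.660 g
ferric ammonium citrate: 0.342 g/L × 0.055 L = 0.01881 g = 18.810 mg
L-arabinose: C1V1 = C2V2 → 0.106% ÷ 4.96% × 55 mL = 1.175 mL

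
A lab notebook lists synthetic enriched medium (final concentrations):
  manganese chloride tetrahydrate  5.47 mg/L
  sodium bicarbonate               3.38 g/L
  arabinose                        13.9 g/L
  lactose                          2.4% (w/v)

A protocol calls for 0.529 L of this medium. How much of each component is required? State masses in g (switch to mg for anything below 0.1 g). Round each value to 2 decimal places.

manganese chloride tetrahydrate 2.89 mg; sodium bicarbonate 1.79 g; arabinose 7.35 g; lactose 12.70 g

Working volume: 0.529 L.
manganese chloride tetrahydrate: 5.47 mg/L × 0.529 L = 2.89 mg
sodium bicarbonate: 3.38 g/L × 0.529 L = 1.79 g
arabinose: 13.9 g/L × 0.529 L = 7.35 g
lactose: 2.4% w/v = 24 g/L → 24 × 0.529 L = 12.70 g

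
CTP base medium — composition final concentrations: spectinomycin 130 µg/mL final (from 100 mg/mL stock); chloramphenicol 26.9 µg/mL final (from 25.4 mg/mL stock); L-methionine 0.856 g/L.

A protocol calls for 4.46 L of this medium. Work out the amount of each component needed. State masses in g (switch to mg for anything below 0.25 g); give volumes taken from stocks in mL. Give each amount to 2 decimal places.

spectinomycin 5.80 mL; chloramphenicol 4.72 mL; L-methionine 3.82 g

Scale factor relative to 1 L: 4.46.
spectinomycin: V = C2·V2/C1 = 130 µg/mL × 4460 mL ÷ 100000 µg/mL = 5.80 mL
chloramphenicol: V = C2·V2/C1 = 26.9 µg/mL × 4460 mL ÷ 25400 µg/mL = 4.72 mL
L-methionine: 0.856 g/L × 4.46 L = 3.82 g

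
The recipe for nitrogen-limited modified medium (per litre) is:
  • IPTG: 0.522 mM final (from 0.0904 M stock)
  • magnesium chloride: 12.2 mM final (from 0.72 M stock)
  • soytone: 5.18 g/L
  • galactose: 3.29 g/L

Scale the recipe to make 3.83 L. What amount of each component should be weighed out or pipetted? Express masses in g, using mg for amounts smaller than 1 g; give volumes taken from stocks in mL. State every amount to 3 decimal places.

IPTG 22.116 mL; magnesium chloride 64.897 mL; soytone 19.839 g; galactose 12.601 g

Working volume: 3.83 L.
IPTG: dilute stock: 0.522 mM × 3830 mL ÷ 90.4 mM = 22.116 mL
magnesium chloride: dilute stock: 12.2 mM × 3830 mL ÷ 720 mM = 64.897 mL
soytone: 5.18 g/L × 3.83 L = 19.839 g
galactose: 3.29 g/L × 3.83 L = 12.601 g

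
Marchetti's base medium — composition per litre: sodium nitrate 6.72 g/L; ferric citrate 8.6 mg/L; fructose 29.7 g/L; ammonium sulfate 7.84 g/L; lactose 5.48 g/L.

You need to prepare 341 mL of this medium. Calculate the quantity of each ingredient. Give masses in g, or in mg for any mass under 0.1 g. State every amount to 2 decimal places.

sodium nitrate 2.29 g; ferric citrate 2.93 mg; fructose 10.13 g; ammonium sulfate 2.67 g; lactose 1.87 g

Scale factor relative to 1 L: 0.341.
sodium nitrate: 6.72 g/L × 0.341 L = 2.29 g
ferric citrate: 8.6 mg/L × 0.341 L = 2.93 mg
fructose: 29.7 g/L × 0.341 L = 10.13 g
ammonium sulfate: 7.84 g/L × 0.341 L = 2.67 g
lactose: 5.48 g/L × 0.341 L = 1.87 g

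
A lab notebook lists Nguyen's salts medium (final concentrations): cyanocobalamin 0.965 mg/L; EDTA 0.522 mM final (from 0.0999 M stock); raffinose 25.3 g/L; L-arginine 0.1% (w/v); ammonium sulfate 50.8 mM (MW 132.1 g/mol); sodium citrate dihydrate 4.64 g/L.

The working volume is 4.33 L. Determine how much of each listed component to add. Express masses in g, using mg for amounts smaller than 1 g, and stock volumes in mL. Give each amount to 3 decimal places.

Working volume: 4.33 L.
cyanocobalamin: 0.965 mg/L × 4.33 L = 4.178 mg
EDTA: C1V1 = C2V2 → 0.522 mM × 4330 mL ÷ 99.9 mM = 22.625 mL
raffinose: 25.3 g/L × 4.33 L = 109.549 g
L-arginine: 0.1 g per 100 mL × 4330 mL ÷ 100 = 4.330 g
ammonium sulfate: 50.8 mmol/L × 132.1 g/mol × 4.33 L ÷ 1000 = 29.057 g
sodium citrate dihydrate: 4.64 g/L × 4.33 L = 20.091 g

cyanocobalamin 4.178 mg; EDTA 22.625 mL; raffinose 109.549 g; L-arginine 4.330 g; ammonium sulfate 29.057 g; sodium citrate dihydrate 20.091 g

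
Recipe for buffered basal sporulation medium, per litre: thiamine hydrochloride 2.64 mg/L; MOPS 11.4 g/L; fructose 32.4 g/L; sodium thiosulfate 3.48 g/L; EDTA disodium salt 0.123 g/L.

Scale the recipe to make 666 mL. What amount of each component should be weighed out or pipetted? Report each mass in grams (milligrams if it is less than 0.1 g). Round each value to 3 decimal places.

Scale factor relative to 1 L: 0.666.
thiamine hydrochloride: 2.64 mg/L × 0.666 L = 1.758 mg
MOPS: 11.4 g/L × 0.666 L = 7.592 g
fructose: 32.4 g/L × 0.666 L = 21.578 g
sodium thiosulfate: 3.48 g/L × 0.666 L = 2.318 g
EDTA disodium salt: 0.123 g/L × 0.666 L = 0.081918 g = 81.918 mg

thiamine hydrochloride 1.758 mg; MOPS 7.592 g; fructose 21.578 g; sodium thiosulfate 2.318 g; EDTA disodium salt 81.918 mg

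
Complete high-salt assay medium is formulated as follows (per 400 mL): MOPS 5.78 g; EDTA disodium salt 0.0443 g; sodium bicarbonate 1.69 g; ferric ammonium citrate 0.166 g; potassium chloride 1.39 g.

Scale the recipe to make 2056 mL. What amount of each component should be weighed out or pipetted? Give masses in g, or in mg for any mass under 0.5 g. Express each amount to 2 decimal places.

Scale factor = 2056 mL / 400 mL = 5.14.
MOPS: 5.78 g × (2056 mL / 400 mL) = 29.71 g
EDTA disodium salt: 0.0443 g × (2056 mL / 400 mL) = 0.227702 g = 227.70 mg
sodium bicarbonate: 1.69 g × (2056 mL / 400 mL) = 8.69 g
ferric ammonium citrate: 0.166 g × (2056 mL / 400 mL) = 0.85 g
potassium chloride: 1.39 g × (2056 mL / 400 mL) = 7.14 g

MOPS 29.71 g; EDTA disodium salt 227.70 mg; sodium bicarbonate 8.69 g; ferric ammonium citrate 0.85 g; potassium chloride 7.14 g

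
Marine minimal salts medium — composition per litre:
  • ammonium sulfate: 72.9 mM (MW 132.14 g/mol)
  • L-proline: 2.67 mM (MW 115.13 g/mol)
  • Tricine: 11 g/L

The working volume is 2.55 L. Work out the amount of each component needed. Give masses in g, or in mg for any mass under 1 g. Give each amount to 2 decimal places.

Working volume: 2.55 L.
ammonium sulfate: 72.9 mmol/L × 132.14 g/mol × 2.55 L ÷ 1000 = 24.56 g
L-proline: 2.67 mmol/L × 115.13 mg/mmol × 2.55 L = 783.86 mg
Tricine: 11 g/L × 2.55 L = 28.05 g

ammonium sulfate 24.56 g; L-proline 783.86 mg; Tricine 28.05 g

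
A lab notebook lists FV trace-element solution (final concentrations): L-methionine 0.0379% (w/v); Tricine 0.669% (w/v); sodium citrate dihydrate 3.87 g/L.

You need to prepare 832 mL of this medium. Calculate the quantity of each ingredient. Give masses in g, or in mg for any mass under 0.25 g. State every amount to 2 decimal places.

Scale factor relative to 1 L: 0.832.
L-methionine: 0.0379 g per 100 mL × 832 mL ÷ 100 = 0.32 g
Tricine: 0.669% w/v = 6.69 g/L → 6.69 × 0.832 L = 5.57 g
sodium citrate dihydrate: 3.87 g/L × 0.832 L = 3.22 g

L-methionine 0.32 g; Tricine 5.57 g; sodium citrate dihydrate 3.22 g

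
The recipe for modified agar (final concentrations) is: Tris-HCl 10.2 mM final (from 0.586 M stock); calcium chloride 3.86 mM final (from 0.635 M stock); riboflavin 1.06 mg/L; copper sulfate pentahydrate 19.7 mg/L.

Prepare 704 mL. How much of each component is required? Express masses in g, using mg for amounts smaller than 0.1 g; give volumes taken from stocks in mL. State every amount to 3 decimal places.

Tris-HCl 12.254 mL; calcium chloride 4.279 mL; riboflavin 0.746 mg; copper sulfate pentahydrate 13.869 mg

Target volume = 704 mL = 0.704 L.
Tris-HCl: V = C2·V2/C1 = 10.2 mM × 704 mL ÷ 586 mM = 12.254 mL
calcium chloride: dilute stock: 3.86 mM × 704 mL ÷ 635 mM = 4.279 mL
riboflavin: 1.06 mg/L × 0.704 L = 0.746 mg
copper sulfate pentahydrate: 19.7 mg/L × 0.704 L = 13.869 mg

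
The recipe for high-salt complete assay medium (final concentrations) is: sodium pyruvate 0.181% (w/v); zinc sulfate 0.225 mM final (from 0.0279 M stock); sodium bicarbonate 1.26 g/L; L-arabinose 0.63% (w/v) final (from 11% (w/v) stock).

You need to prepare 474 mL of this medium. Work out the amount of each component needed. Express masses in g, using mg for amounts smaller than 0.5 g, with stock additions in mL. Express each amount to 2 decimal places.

Target volume = 474 mL = 0.474 L.
sodium pyruvate: 0.181% w/v = 1.81 g/L → 1.81 × 0.474 L = 0.86 g
zinc sulfate: dilute stock: 0.225 mM × 474 mL ÷ 27.9 mM = 3.82 mL
sodium bicarbonate: 1.26 g/L × 0.474 L = 0.60 g
L-arabinose: C1V1 = C2V2 → 0.63% ÷ 11% × 474 mL = 27.15 mL

sodium pyruvate 0.86 g; zinc sulfate 3.82 mL; sodium bicarbonate 0.60 g; L-arabinose 27.15 mL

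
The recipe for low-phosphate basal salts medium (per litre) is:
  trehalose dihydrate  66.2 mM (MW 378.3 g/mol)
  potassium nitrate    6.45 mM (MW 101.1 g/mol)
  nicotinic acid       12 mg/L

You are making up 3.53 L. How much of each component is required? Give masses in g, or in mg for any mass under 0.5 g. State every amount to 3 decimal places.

trehalose dihydrate 88.403 g; potassium nitrate 2.302 g; nicotinic acid 42.360 mg

Scale factor relative to 1 L: 3.53.
trehalose dihydrate: 66.2 mmol/L × 378.3 g/mol × 3.53 L ÷ 1000 = 88.403 g
potassium nitrate: 6.45 mmol/L × 101.1 g/mol × 3.53 L ÷ 1000 = 2.302 g
nicotinic acid: 12 mg/L × 3.53 L = 42.360 mg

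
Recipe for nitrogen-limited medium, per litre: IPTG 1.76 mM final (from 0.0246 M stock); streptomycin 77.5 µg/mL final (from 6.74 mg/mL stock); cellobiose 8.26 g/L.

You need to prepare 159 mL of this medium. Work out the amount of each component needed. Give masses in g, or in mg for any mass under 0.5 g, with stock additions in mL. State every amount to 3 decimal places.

IPTG 11.376 mL; streptomycin 1.828 mL; cellobiose 1.313 g

Working volume: 159 mL = 0.159 L.
IPTG: V = C2·V2/C1 = 1.76 mM × 159 mL ÷ 24.6 mM = 11.376 mL
streptomycin: V = C2·V2/C1 = 77.5 µg/mL × 159 mL ÷ 6740 µg/mL = 1.828 mL
cellobiose: 8.26 g/L × 0.159 L = 1.313 g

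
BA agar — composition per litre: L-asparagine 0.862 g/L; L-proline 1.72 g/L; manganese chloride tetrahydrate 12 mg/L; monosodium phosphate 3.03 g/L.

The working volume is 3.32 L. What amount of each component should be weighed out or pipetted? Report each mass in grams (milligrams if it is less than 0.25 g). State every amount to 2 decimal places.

L-asparagine 2.86 g; L-proline 5.71 g; manganese chloride tetrahydrate 39.84 mg; monosodium phosphate 10.06 g

Working volume: 3.32 L.
L-asparagine: 0.862 g/L × 3.32 L = 2.86 g
L-proline: 1.72 g/L × 3.32 L = 5.71 g
manganese chloride tetrahydrate: 12 mg/L × 3.32 L = 39.84 mg
monosodium phosphate: 3.03 g/L × 3.32 L = 10.06 g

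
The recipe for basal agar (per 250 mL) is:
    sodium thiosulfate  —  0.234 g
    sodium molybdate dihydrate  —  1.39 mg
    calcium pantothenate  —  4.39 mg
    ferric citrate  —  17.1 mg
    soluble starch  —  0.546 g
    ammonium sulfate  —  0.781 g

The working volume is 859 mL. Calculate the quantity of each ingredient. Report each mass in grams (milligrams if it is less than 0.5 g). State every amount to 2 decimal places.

Scale factor = 859 mL / 250 mL = 3.436.
sodium thiosulfate: 0.234 g × (859 mL / 250 mL) = 0.80 g
sodium molybdate dihydrate: 1.39 mg × (859 mL / 250 mL) = 4.78 mg
calcium pantothenate: 4.39 mg × (859 mL / 250 mL) = 15.08 mg
ferric citrate: 17.1 mg × (859 mL / 250 mL) = 58.76 mg
soluble starch: 0.546 g × (859 mL / 250 mL) = 1.88 g
ammonium sulfate: 0.781 g × (859 mL / 250 mL) = 2.68 g

sodium thiosulfate 0.80 g; sodium molybdate dihydrate 4.78 mg; calcium pantothenate 15.08 mg; ferric citrate 58.76 mg; soluble starch 1.88 g; ammonium sulfate 2.68 g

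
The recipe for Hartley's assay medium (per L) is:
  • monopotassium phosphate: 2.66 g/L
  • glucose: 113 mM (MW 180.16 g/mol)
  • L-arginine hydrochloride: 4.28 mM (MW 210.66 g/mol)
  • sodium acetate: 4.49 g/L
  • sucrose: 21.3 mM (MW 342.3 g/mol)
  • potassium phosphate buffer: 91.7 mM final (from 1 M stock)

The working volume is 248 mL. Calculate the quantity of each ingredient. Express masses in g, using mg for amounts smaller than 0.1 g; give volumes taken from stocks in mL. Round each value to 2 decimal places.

monopotassium phosphate 0.66 g; glucose 5.05 g; L-arginine hydrochloride 0.22 g; sodium acetate 1.11 g; sucrose 1.81 g; potassium phosphate buffer 22.74 mL

Target volume = 248 mL = 0.248 L.
monopotassium phosphate: 2.66 g/L × 0.248 L = 0.66 g
glucose: 113 mmol/L × 180.16 g/mol × 0.248 L ÷ 1000 = 5.05 g
L-arginine hydrochloride: 4.28 mmol/L × 210.66 g/mol × 0.248 L ÷ 1000 = 0.22 g
sodium acetate: 4.49 g/L × 0.248 L = 1.11 g
sucrose: 21.3 mmol/L × 342.3 g/mol × 0.248 L ÷ 1000 = 1.81 g
potassium phosphate buffer: V = C2·V2/C1 = 91.7 mM × 248 mL ÷ 1000 mM = 22.74 mL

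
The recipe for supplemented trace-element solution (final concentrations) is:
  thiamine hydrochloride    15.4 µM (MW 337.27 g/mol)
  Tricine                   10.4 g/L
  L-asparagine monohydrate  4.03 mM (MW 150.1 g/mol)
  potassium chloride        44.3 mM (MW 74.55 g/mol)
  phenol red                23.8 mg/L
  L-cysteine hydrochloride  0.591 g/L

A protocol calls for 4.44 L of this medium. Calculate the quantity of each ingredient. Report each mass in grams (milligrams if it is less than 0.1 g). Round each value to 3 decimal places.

Scale factor relative to 1 L: 4.44.
thiamine hydrochloride: 15.4 µmol/L × 337.27 g/mol × 4.44 L ÷ 1000 = 23.061 mg
Tricine: 10.4 g/L × 4.44 L = 46.176 g
L-asparagine monohydrate: 4.03 mmol/L × 150.1 g/mol × 4.44 L ÷ 1000 = 2.686 g
potassium chloride: 44.3 mmol/L × 74.55 g/mol × 4.44 L ÷ 1000 = 14.663 g
phenol red: 23.8 mg/L × 4.44 L = 105.672 mg = 0.106 g
L-cysteine hydrochloride: 0.591 g/L × 4.44 L = 2.624 g

thiamine hydrochloride 23.061 mg; Tricine 46.176 g; L-asparagine monohydrate 2.686 g; potassium chloride 14.663 g; phenol red 0.106 g; L-cysteine hydrochloride 2.624 g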